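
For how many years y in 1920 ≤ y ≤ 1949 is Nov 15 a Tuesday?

Day of week of November 15 in each year:
1920: Mon, 1921: Tue ✓, 1922: Wed, 1923: Thu, 1924: Sat, 1925: Sun, 1926: Mon, 1927: Tue ✓, 1928: Thu, 1929: Fri, 1930: Sat, 1931: Sun, 1932: Tue ✓, 1933: Wed, 1934: Thu, 1935: Fri, 1936: Sun, 1937: Mon, 1938: Tue ✓, 1939: Wed, 1940: Fri, 1941: Sat, 1942: Sun, 1943: Mon, 1944: Wed, 1945: Thu, 1946: Fri, 1947: Sat, 1948: Mon, 1949: Tue ✓
Tuesdays: 1921, 1927, 1932, 1938, 1949.

5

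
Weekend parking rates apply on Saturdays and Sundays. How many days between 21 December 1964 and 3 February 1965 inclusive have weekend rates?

12

21 December 1964 is a Monday.
The range spans 45 days (inclusive of both endpoints).
45 = 7 × 6 + 3, so there are 6 full weeks plus 3 extra days.
Each full week contributes 2 weekend days (Sat, Sun): 6 × 2 = 12.
The 3 extra days are Monday, Tuesday, Wednesday — none qualify.
Total: 12 + 0 = 12.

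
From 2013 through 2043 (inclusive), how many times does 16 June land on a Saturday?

Day of week of June 16 in each year:
2013: Sun, 2014: Mon, 2015: Tue, 2016: Thu, 2017: Fri, 2018: Sat ✓, 2019: Sun, 2020: Tue, 2021: Wed, 2022: Thu, 2023: Fri, 2024: Sun, 2025: Mon, 2026: Tue, 2027: Wed, 2028: Fri, 2029: Sat ✓, 2030: Sun, 2031: Mon, 2032: Wed, 2033: Thu, 2034: Fri, 2035: Sat ✓, 2036: Mon, 2037: Tue, 2038: Wed, 2039: Thu, 2040: Sat ✓, 2041: Sun, 2042: Mon, 2043: Tue
Saturdays: 2018, 2029, 2035, 2040.

4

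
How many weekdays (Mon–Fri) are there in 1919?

261 weekdays

Jan 1, 1919 is a Wednesday.
The range spans 365 days (inclusive of both endpoints).
365 = 7 × 52 + 1, so there are 52 full weeks plus 1 extra day.
Each full week contributes 5 weekdays (Mon–Fri): 52 × 5 = 260.
The 1 extra day is Wed — 1 of them qualifies.
Total: 260 + 1 = 261.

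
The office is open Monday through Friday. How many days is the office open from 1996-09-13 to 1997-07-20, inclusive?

221 weekdays

1996-09-13 is a Friday.
The range spans 311 days (inclusive of both endpoints).
311 = 7 × 44 + 3, so there are 44 full weeks plus 3 extra days.
Each full week contributes 5 weekdays (Mon–Fri): 44 × 5 = 220.
The 3 extra days are Friday, Saturday, Sunday — 1 of them qualifies.
Total: 220 + 1 = 221.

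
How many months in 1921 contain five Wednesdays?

A month has five Wednesdays exactly when Wednesday falls within its first (length − 28) days.
Jan: 31 days, starts Sat → 5 of Sat, Sun, Mon
Feb: 28 days, starts Tue → 5 of (none)
Mar: 31 days, starts Tue → 5 of Tue, Wed, Thu ✓
Apr: 30 days, starts Fri → 5 of Fri, Sat
May: 31 days, starts Sun → 5 of Sun, Mon, Tue
Jun: 30 days, starts Wed → 5 of Wed, Thu ✓
Jul: 31 days, starts Fri → 5 of Fri, Sat, Sun
Aug: 31 days, starts Mon → 5 of Mon, Tue, Wed ✓
Sep: 30 days, starts Thu → 5 of Thu, Fri
Oct: 31 days, starts Sat → 5 of Sat, Sun, Mon
Nov: 30 days, starts Tue → 5 of Tue, Wed ✓
Dec: 31 days, starts Thu → 5 of Thu, Fri, Sat
Months with five Wednesdays: Mar, Jun, Aug, Nov.

4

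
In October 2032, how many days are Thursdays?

1 October 2032 is a Friday.
The range spans 31 days (inclusive of both endpoints).
31 = 7 × 4 + 3, so there are 4 full weeks plus 3 extra days.
Each full week contributes one Thursday: 4 so far.
The 3 extra days are Fri, Sat, Sun — none qualify.
Total: 4 + 0 = 4.

4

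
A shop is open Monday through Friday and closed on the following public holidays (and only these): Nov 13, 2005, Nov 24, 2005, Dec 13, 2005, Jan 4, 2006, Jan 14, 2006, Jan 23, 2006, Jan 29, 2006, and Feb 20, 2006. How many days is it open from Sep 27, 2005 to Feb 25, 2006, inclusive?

104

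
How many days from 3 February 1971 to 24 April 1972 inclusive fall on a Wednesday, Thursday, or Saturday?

192

3 February 1971 is a Wednesday.
The range spans 447 days (inclusive of both endpoints).
447 = 7 × 63 + 6, so there are 63 full weeks plus 6 extra days.
Each full week contributes 3 days from the set (Wed, Thu, Sat): 63 × 3 = 189.
The 6 extra days are Wednesday, Thursday, Friday, Saturday, Sunday, Monday — 3 of them qualify.
Total: 189 + 3 = 192.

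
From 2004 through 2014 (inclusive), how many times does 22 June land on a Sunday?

2

Day of week of June 22 in each year:
2004: Tue, 2005: Wed, 2006: Thu, 2007: Fri, 2008: Sun ✓, 2009: Mon, 2010: Tue, 2011: Wed, 2012: Fri, 2013: Sat, 2014: Sun ✓
Sundays: 2008, 2014.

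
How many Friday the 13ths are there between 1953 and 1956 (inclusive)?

8

Friday-the-13ths by year:
1953: Feb, Mar, Nov
1954: Aug
1955: May
1956: Jan, Apr, Jul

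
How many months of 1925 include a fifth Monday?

A month has five Mondays exactly when Monday falls within its first (length − 28) days.
Jan: 31 days, starts Thu → 5 of Thu, Fri, Sat
Feb: 28 days, starts Sun → 5 of (none)
Mar: 31 days, starts Sun → 5 of Sun, Mon, Tue ✓
Apr: 30 days, starts Wed → 5 of Wed, Thu
May: 31 days, starts Fri → 5 of Fri, Sat, Sun
Jun: 30 days, starts Mon → 5 of Mon, Tue ✓
Jul: 31 days, starts Wed → 5 of Wed, Thu, Fri
Aug: 31 days, starts Sat → 5 of Sat, Sun, Mon ✓
Sep: 30 days, starts Tue → 5 of Tue, Wed
Oct: 31 days, starts Thu → 5 of Thu, Fri, Sat
Nov: 30 days, starts Sun → 5 of Sun, Mon ✓
Dec: 31 days, starts Tue → 5 of Tue, Wed, Thu
Months with five Mondays: Mar, Jun, Aug, Nov.

4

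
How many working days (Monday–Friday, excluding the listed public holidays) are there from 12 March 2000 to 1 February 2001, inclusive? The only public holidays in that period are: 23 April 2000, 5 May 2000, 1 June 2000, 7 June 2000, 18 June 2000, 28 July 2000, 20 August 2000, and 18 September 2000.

229

12 March 2000 is a Sunday.
From 12 March 2000 to 1 February 2001 is 327 days inclusive.
327 = 7 × 46 + 5, so there are 46 full weeks plus 5 extra days.
Each full week contributes 5 weekdays (Mon–Fri): 46 × 5 = 230.
The 5 extra days are Sun, Mon, Tue, Wed, Thu — 4 of them qualify.
Total: 230 + 4 = 234.
Holidays: 23 April 2000 (Sun); 5 May 2000 (Fri); 1 June 2000 (Thu); 7 June 2000 (Wed); 18 June 2000 (Sun); 28 July 2000 (Fri); 20 August 2000 (Sun); 18 September 2000 (Mon).
5 of the 8 holidays fall on weekdays; the rest are weekends and were already excluded.
Business days: 234 − 5 = 229.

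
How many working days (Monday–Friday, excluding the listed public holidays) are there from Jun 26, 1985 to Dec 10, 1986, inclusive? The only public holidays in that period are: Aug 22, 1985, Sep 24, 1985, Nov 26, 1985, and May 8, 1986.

Jun 26, 1985 is a Wednesday.
That's 533 days from start to end, counting both.
533 = 7 × 76 + 1, so there are 76 full weeks plus 1 extra day.
Each full week contributes 5 weekdays (Mon–Fri): 76 × 5 = 380.
The 1 extra day is Wednesday — 1 of them qualifies.
Total: 380 + 1 = 381.
Holidays: Aug 22, 1985 (Thu); Sep 24, 1985 (Tue); Nov 26, 1985 (Tue); May 8, 1986 (Thu).
All 4 holidays fall on weekdays, so subtract 4.
Business days: 381 − 4 = 377.

377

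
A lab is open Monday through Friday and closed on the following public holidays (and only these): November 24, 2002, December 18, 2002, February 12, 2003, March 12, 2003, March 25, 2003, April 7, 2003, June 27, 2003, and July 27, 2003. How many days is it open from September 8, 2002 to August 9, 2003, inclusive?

September 8, 2002 is a Sunday.
The range spans 336 days (inclusive of both endpoints).
336 = 7 × 48, so the span is exactly 48 full weeks.
Each full week contributes 5 weekdays (Mon–Fri): 48 × 5 = 240.
Holidays: November 24, 2002 (Sun); December 18, 2002 (Wed); February 12, 2003 (Wed); March 12, 2003 (Wed); March 25, 2003 (Tue); April 7, 2003 (Mon); June 27, 2003 (Fri); July 27, 2003 (Sun).
6 of the 8 holidays fall on weekdays; the rest are weekends and were already excluded.
Business days: 240 − 6 = 234.

234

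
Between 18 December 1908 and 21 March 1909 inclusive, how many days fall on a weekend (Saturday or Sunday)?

18 December 1908 is a Friday.
The range spans 94 days (inclusive of both endpoints).
94 = 7 × 13 + 3, so there are 13 full weeks plus 3 extra days.
Each full week contributes 2 weekend days (Sat, Sun): 13 × 2 = 26.
The 3 extra days are Friday, Saturday, Sunday — 2 of them qualify.
Total: 26 + 2 = 28.

28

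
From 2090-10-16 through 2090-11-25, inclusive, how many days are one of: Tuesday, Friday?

12

2090-10-16 is a Monday.
From 2090-10-16 to 2090-11-25 is 41 days inclusive.
41 = 7 × 5 + 6, so there are 5 full weeks plus 6 extra days.
Each full week contributes 2 days from the set (Tue, Fri): 5 × 2 = 10.
The 6 extra days are Monday, Tuesday, Wednesday, Thursday, Friday, Saturday — 2 of them qualify.
Total: 10 + 2 = 12.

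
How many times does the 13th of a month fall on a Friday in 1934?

2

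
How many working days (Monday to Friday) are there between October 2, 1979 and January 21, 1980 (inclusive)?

October 2, 1979 is a Tuesday.
The range spans 112 days (inclusive of both endpoints).
112 = 7 × 16, so the span is exactly 16 full weeks.
Each full week contributes 5 weekdays (Mon–Fri): 16 × 5 = 80.

80 weekdays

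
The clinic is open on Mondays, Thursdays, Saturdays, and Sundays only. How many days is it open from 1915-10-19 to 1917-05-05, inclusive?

322

1915-10-19 is a Tuesday.
The range spans 565 days (inclusive of both endpoints).
565 = 7 × 80 + 5, so there are 80 full weeks plus 5 extra days.
Each full week contributes 4 days from the set (Mon, Thu, Sat, Sun): 80 × 4 = 320.
The 5 extra days are Tue, Wed, Thu, Fri, Sat — 2 of them qualify.
Total: 320 + 2 = 322.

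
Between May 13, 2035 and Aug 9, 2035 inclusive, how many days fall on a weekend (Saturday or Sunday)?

25

May 13, 2035 is a Sunday.
The range spans 89 days (inclusive of both endpoints).
89 = 7 × 12 + 5, so there are 12 full weeks plus 5 extra days.
Each full week contributes 2 weekend days (Sat, Sun): 12 × 2 = 24.
The 5 extra days are Sunday, Monday, Tuesday, Wednesday, Thursday — 1 of them qualifies.
Total: 24 + 1 = 25.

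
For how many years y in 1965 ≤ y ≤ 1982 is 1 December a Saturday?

2

Day of week of December 1 in each year:
1965: Wed, 1966: Thu, 1967: Fri, 1968: Sun, 1969: Mon, 1970: Tue, 1971: Wed, 1972: Fri, 1973: Sat ✓, 1974: Sun, 1975: Mon, 1976: Wed, 1977: Thu, 1978: Fri, 1979: Sat ✓, 1980: Mon, 1981: Tue, 1982: Wed
Saturdays: 1973, 1979.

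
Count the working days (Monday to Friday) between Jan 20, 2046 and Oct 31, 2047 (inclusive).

Jan 20, 2046 is a Saturday.
That's 650 days from start to end, counting both.
650 = 7 × 92 + 6, so there are 92 full weeks plus 6 extra days.
Each full week contributes 5 weekdays (Mon–Fri): 92 × 5 = 460.
The 6 extra days are Sat, Sun, Mon, Tue, Wed, Thu — 4 of them qualify.
Total: 460 + 4 = 464.

464 weekdays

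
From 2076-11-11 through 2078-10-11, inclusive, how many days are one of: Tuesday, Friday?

2076-11-11 is a Wednesday.
That's 700 days from start to end, counting both.
700 = 7 × 100, so the span is exactly 100 full weeks.
Each full week contributes 2 days from the set (Tue, Fri): 100 × 2 = 200.

200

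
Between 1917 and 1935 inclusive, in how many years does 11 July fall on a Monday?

Day of week of July 11 in each year:
1917: Wed, 1918: Thu, 1919: Fri, 1920: Sun, 1921: Mon ✓, 1922: Tue, 1923: Wed, 1924: Fri, 1925: Sat, 1926: Sun, 1927: Mon ✓, 1928: Wed, 1929: Thu, 1930: Fri, 1931: Sat, 1932: Mon ✓, 1933: Tue, 1934: Wed, 1935: Thu
Mondays: 1921, 1927, 1932.

3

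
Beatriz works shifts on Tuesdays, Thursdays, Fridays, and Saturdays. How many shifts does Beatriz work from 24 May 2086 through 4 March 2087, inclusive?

163

24 May 2086 is a Friday.
That's 285 days from start to end, counting both.
285 = 7 × 40 + 5, so there are 40 full weeks plus 5 extra days.
Each full week contributes 4 days from the set (Tue, Thu, Fri, Sat): 40 × 4 = 160.
The 5 extra days are Friday, Saturday, Sunday, Monday, Tuesday — 3 of them qualify.
Total: 160 + 3 = 163.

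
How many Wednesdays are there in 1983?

52

January 1, 1983 is a Saturday.
That's 365 days from start to end, counting both.
365 = 7 × 52 + 1, so there are 52 full weeks plus 1 extra day.
Each full week contributes one Wednesday: 52 so far.
The 1 extra day is Saturday — none qualify.
Total: 52 + 0 = 52.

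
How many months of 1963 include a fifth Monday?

4

A month has five Mondays exactly when Monday falls within its first (length − 28) days.
Jan: 31 days, starts Tue → 5 of Tue, Wed, Thu
Feb: 28 days, starts Fri → 5 of (none)
Mar: 31 days, starts Fri → 5 of Fri, Sat, Sun
Apr: 30 days, starts Mon → 5 of Mon, Tue ✓
May: 31 days, starts Wed → 5 of Wed, Thu, Fri
Jun: 30 days, starts Sat → 5 of Sat, Sun
Jul: 31 days, starts Mon → 5 of Mon, Tue, Wed ✓
Aug: 31 days, starts Thu → 5 of Thu, Fri, Sat
Sep: 30 days, starts Sun → 5 of Sun, Mon ✓
Oct: 31 days, starts Tue → 5 of Tue, Wed, Thu
Nov: 30 days, starts Fri → 5 of Fri, Sat
Dec: 31 days, starts Sun → 5 of Sun, Mon, Tue ✓
Months with five Mondays: Apr, Jul, Sep, Dec.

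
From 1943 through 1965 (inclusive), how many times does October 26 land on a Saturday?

3

Day of week of October 26 in each year:
1943: Tue, 1944: Thu, 1945: Fri, 1946: Sat ✓, 1947: Sun, 1948: Tue, 1949: Wed, 1950: Thu, 1951: Fri, 1952: Sun, 1953: Mon, 1954: Tue, 1955: Wed, 1956: Fri, 1957: Sat ✓, 1958: Sun, 1959: Mon, 1960: Wed, 1961: Thu, 1962: Fri, 1963: Sat ✓, 1964: Mon, 1965: Tue
Saturdays: 1946, 1957, 1963.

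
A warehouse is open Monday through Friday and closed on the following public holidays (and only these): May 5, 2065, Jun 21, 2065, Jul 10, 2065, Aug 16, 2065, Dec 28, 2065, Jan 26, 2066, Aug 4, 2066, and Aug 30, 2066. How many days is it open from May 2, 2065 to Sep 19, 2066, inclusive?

May 2, 2065 is a Saturday.
From May 2, 2065 to Sep 19, 2066 is 506 days inclusive.
506 = 7 × 72 + 2, so there are 72 full weeks plus 2 extra days.
Each full week contributes 5 weekdays (Mon–Fri): 72 × 5 = 360.
The 2 extra days are Sat, Sun — none qualify.
Total: 360 + 0 = 360.
Holidays: May 5, 2065 (Tue); Jun 21, 2065 (Sun); Jul 10, 2065 (Fri); Aug 16, 2065 (Sun); Dec 28, 2065 (Mon); Jan 26, 2066 (Tue); Aug 4, 2066 (Wed); Aug 30, 2066 (Mon).
6 of the 8 holidays fall on weekdays; the rest are weekends and were already excluded.
Business days: 360 − 6 = 354.

354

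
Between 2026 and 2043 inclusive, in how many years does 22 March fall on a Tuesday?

2

Day of week of March 22 in each year:
2026: Sun, 2027: Mon, 2028: Wed, 2029: Thu, 2030: Fri, 2031: Sat, 2032: Mon, 2033: Tue ✓, 2034: Wed, 2035: Thu, 2036: Sat, 2037: Sun, 2038: Mon, 2039: Tue ✓, 2040: Thu, 2041: Fri, 2042: Sat, 2043: Sun
Tuesdays: 2033, 2039.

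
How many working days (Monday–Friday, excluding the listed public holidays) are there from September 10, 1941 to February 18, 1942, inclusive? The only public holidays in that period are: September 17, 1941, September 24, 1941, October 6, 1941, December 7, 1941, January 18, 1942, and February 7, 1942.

September 10, 1941 is a Wednesday.
From September 10, 1941 to February 18, 1942 is 162 days inclusive.
162 = 7 × 23 + 1, so there are 23 full weeks plus 1 extra day.
Each full week contributes 5 weekdays (Mon–Fri): 23 × 5 = 115.
The 1 extra day is Wednesday — 1 of them qualifies.
Total: 115 + 1 = 116.
Holidays: September 17, 1941 (Wed); September 24, 1941 (Wed); October 6, 1941 (Mon); December 7, 1941 (Sun); January 18, 1942 (Sun); February 7, 1942 (Sat).
3 of the 6 holidays fall on weekdays; the rest are weekends and were already excluded.
Business days: 116 − 3 = 113.

113 working days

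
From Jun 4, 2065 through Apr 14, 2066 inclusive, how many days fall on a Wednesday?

Jun 4, 2065 is a Thursday.
The range spans 315 days (inclusive of both endpoints).
315 = 7 × 45, so the span is exactly 45 full weeks.
Each full week contributes one Wednesday: 45 so far.
Total: 45.

45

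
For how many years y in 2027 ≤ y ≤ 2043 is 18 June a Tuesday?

Day of week of June 18 in each year:
2027: Fri, 2028: Sun, 2029: Mon, 2030: Tue ✓, 2031: Wed, 2032: Fri, 2033: Sat, 2034: Sun, 2035: Mon, 2036: Wed, 2037: Thu, 2038: Fri, 2039: Sat, 2040: Mon, 2041: Tue ✓, 2042: Wed, 2043: Thu
Tuesdays: 2030, 2041.

2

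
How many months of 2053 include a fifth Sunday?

4

A month has five Sundays exactly when Sunday falls within its first (length − 28) days.
Jan: 31 days, starts Wed → 5 of Wed, Thu, Fri
Feb: 28 days, starts Sat → 5 of (none)
Mar: 31 days, starts Sat → 5 of Sat, Sun, Mon ✓
Apr: 30 days, starts Tue → 5 of Tue, Wed
May: 31 days, starts Thu → 5 of Thu, Fri, Sat
Jun: 30 days, starts Sun → 5 of Sun, Mon ✓
Jul: 31 days, starts Tue → 5 of Tue, Wed, Thu
Aug: 31 days, starts Fri → 5 of Fri, Sat, Sun ✓
Sep: 30 days, starts Mon → 5 of Mon, Tue
Oct: 31 days, starts Wed → 5 of Wed, Thu, Fri
Nov: 30 days, starts Sat → 5 of Sat, Sun ✓
Dec: 31 days, starts Mon → 5 of Mon, Tue, Wed
Months with five Sundays: Mar, Jun, Aug, Nov.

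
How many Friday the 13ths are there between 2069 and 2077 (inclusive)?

16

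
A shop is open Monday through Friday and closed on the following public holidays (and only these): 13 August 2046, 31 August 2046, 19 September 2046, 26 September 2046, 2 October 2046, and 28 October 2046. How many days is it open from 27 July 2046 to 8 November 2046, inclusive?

70 working days

27 July 2046 is a Friday.
The range spans 105 days (inclusive of both endpoints).
105 = 7 × 15, so the span is exactly 15 full weeks.
Each full week contributes 5 weekdays (Mon–Fri): 15 × 5 = 75.
Total: 75.
Holidays: 13 August 2046 (Mon); 31 August 2046 (Fri); 19 September 2046 (Wed); 26 September 2046 (Wed); 2 October 2046 (Tue); 28 October 2046 (Sun).
5 of the 6 holidays fall on weekdays; the rest are weekends and were already excluded.
Business days: 75 − 5 = 70.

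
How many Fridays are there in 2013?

52

2013-01-01 is a Tuesday.
The range spans 365 days (inclusive of both endpoints).
365 = 7 × 52 + 1, so there are 52 full weeks plus 1 extra day.
Each full week contributes one Friday: 52 so far.
The 1 extra day is Tue — none qualify.
Total: 52 + 0 = 52.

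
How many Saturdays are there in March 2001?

5

Mar 1, 2001 is a Thursday.
The range spans 31 days (inclusive of both endpoints).
31 = 7 × 4 + 3, so there are 4 full weeks plus 3 extra days.
Each full week contributes one Saturday: 4 so far.
The 3 extra days are Thu, Fri, Sat — 1 of them qualifies.
Total: 4 + 1 = 5.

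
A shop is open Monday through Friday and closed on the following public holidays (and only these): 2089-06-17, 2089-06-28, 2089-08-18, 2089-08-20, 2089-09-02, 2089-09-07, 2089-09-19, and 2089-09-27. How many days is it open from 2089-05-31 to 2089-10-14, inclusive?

2089-05-31 is a Tuesday.
That's 137 days from start to end, counting both.
137 = 7 × 19 + 4, so there are 19 full weeks plus 4 extra days.
Each full week contributes 5 weekdays (Mon–Fri): 19 × 5 = 95.
The 4 extra days are Tue, Wed, Thu, Fri — 4 of them qualify.
Total: 95 + 4 = 99.
Holidays: 2089-06-17 (Fri); 2089-06-28 (Tue); 2089-08-18 (Thu); 2089-08-20 (Sat); 2089-09-02 (Fri); 2089-09-07 (Wed); 2089-09-19 (Mon); 2089-09-27 (Tue).
7 of the 8 holidays fall on weekdays; the rest are weekends and were already excluded.
Business days: 99 − 7 = 92.

92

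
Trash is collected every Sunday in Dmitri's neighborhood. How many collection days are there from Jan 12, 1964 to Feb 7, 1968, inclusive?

213 Sundays

Jan 12, 1964 is a Sunday.
That's 1488 days from start to end, counting both.
1488 = 7 × 212 + 4, so there are 212 full weeks plus 4 extra days.
Each full week contributes one Sunday: 212 so far.
The 4 extra days are Sun, Mon, Tue, Wed — 1 of them qualifies.
Total: 212 + 1 = 213.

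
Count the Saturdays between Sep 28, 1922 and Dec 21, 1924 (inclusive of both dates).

Sep 28, 1922 is a Thursday.
The range spans 816 days (inclusive of both endpoints).
816 = 7 × 116 + 4, so there are 116 full weeks plus 4 extra days.
Each full week contributes one Saturday: 116 so far.
The 4 extra days are Thursday, Friday, Saturday, Sunday — 1 of them qualifies.
Total: 116 + 1 = 117.

117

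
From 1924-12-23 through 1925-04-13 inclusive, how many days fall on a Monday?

16 Mondays

1924-12-23 is a Tuesday.
That's 112 days from start to end, counting both.
112 = 7 × 16, so the span is exactly 16 full weeks.
Each full week contributes one Monday: 16 so far.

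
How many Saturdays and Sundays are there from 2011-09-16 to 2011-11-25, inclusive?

2011-09-16 is a Friday.
From 2011-09-16 to 2011-11-25 is 71 days inclusive.
71 = 7 × 10 + 1, so there are 10 full weeks plus 1 extra day.
Each full week contributes 2 weekend days (Sat, Sun): 10 × 2 = 20.
The 1 extra day is Friday — none qualify.
Total: 20 + 0 = 20.

20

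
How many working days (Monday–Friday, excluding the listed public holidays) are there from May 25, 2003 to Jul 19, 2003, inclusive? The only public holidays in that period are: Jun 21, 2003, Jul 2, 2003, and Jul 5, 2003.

39

May 25, 2003 is a Sunday.
That's 56 days from start to end, counting both.
56 = 7 × 8, so the span is exactly 8 full weeks.
Each full week contributes 5 weekdays (Mon–Fri): 8 × 5 = 40.
Holidays: Jun 21, 2003 (Sat); Jul 2, 2003 (Wed); Jul 5, 2003 (Sat).
1 of the 3 holidays fall on weekdays; the rest are weekends and were already excluded.
Business days: 40 − 1 = 39.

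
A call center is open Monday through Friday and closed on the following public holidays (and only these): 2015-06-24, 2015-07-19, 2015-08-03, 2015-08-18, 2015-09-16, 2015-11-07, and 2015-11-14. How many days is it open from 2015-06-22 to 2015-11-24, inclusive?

2015-06-22 is a Monday.
The range spans 156 days (inclusive of both endpoints).
156 = 7 × 22 + 2, so there are 22 full weeks plus 2 extra days.
Each full week contributes 5 weekdays (Mon–Fri): 22 × 5 = 110.
The 2 extra days are Monday, Tuesday — 2 of them qualify.
Total: 110 + 2 = 112.
Holidays: 2015-06-24 (Wed); 2015-07-19 (Sun); 2015-08-03 (Mon); 2015-08-18 (Tue); 2015-09-16 (Wed); 2015-11-07 (Sat); 2015-11-14 (Sat).
4 of the 7 holidays fall on weekdays; the rest are weekends and were already excluded.
Business days: 112 − 4 = 108.

108 working days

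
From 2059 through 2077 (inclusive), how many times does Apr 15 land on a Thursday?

Day of week of April 15 in each year:
2059: Tue, 2060: Thu ✓, 2061: Fri, 2062: Sat, 2063: Sun, 2064: Tue, 2065: Wed, 2066: Thu ✓, 2067: Fri, 2068: Sun, 2069: Mon, 2070: Tue, 2071: Wed, 2072: Fri, 2073: Sat, 2074: Sun, 2075: Mon, 2076: Wed, 2077: Thu ✓
Thursdays: 2060, 2066, 2077.

3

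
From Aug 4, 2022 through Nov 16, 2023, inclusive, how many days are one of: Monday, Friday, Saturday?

201

Aug 4, 2022 is a Thursday.
The range spans 470 days (inclusive of both endpoints).
470 = 7 × 67 + 1, so there are 67 full weeks plus 1 extra day.
Each full week contributes 3 days from the set (Mon, Fri, Sat): 67 × 3 = 201.
The 1 extra day is Thu — none qualify.
Total: 201 + 0 = 201.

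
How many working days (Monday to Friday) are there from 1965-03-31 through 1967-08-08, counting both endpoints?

615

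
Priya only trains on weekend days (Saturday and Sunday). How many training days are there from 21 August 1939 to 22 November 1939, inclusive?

26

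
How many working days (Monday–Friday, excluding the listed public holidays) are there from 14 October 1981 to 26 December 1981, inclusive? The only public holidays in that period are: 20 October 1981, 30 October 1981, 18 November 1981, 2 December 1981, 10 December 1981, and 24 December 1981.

47 working days

14 October 1981 is a Wednesday.
That's 74 days from start to end, counting both.
74 = 7 × 10 + 4, so there are 10 full weeks plus 4 extra days.
Each full week contributes 5 weekdays (Mon–Fri): 10 × 5 = 50.
The 4 extra days are Wed, Thu, Fri, Sat — 3 of them qualify.
Total: 50 + 3 = 53.
Holidays: 20 October 1981 (Tue); 30 October 1981 (Fri); 18 November 1981 (Wed); 2 December 1981 (Wed); 10 December 1981 (Thu); 24 December 1981 (Thu).
All 6 holidays fall on weekdays, so subtract 6.
Business days: 53 − 6 = 47.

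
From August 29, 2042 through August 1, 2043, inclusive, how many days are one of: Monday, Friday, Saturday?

August 29, 2042 is a Friday.
From August 29, 2042 to August 1, 2043 is 338 days inclusive.
338 = 7 × 48 + 2, so there are 48 full weeks plus 2 extra days.
Each full week contributes 3 days from the set (Mon, Fri, Sat): 48 × 3 = 144.
The 2 extra days are Fri, Sat — 2 of them qualify.
Total: 144 + 2 = 146.

146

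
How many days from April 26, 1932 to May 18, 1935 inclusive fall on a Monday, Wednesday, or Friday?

479

April 26, 1932 is a Tuesday.
From April 26, 1932 to May 18, 1935 is 1118 days inclusive.
1118 = 7 × 159 + 5, so there are 159 full weeks plus 5 extra days.
Each full week contributes 3 days from the set (Mon, Wed, Fri): 159 × 3 = 477.
The 5 extra days are Tue, Wed, Thu, Fri, Sat — 2 of them qualify.
Total: 477 + 2 = 479.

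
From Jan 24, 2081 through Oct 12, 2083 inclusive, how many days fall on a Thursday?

Jan 24, 2081 is a Friday.
The range spans 992 days (inclusive of both endpoints).
992 = 7 × 141 + 5, so there are 141 full weeks plus 5 extra days.
Each full week contributes one Thursday: 141 so far.
The 5 extra days are Friday, Saturday, Sunday, Monday, Tuesday — none qualify.
Total: 141 + 0 = 141.

141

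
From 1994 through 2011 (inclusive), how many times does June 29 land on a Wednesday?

3

Day of week of June 29 in each year:
1994: Wed ✓, 1995: Thu, 1996: Sat, 1997: Sun, 1998: Mon, 1999: Tue, 2000: Thu, 2001: Fri, 2002: Sat, 2003: Sun, 2004: Tue, 2005: Wed ✓, 2006: Thu, 2007: Fri, 2008: Sun, 2009: Mon, 2010: Tue, 2011: Wed ✓
Wednesdays: 1994, 2005, 2011.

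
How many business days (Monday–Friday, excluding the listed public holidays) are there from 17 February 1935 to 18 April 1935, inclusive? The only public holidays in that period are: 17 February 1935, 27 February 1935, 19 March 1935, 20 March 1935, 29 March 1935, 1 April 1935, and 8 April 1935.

17 February 1935 is a Sunday.
That's 61 days from start to end, counting both.
61 = 7 × 8 + 5, so there are 8 full weeks plus 5 extra days.
Each full week contributes 5 weekdays (Mon–Fri): 8 × 5 = 40.
The 5 extra days are Sun, Mon, Tue, Wed, Thu — 4 of them qualify.
Total: 40 + 4 = 44.
Holidays: 17 February 1935 (Sun); 27 February 1935 (Wed); 19 March 1935 (Tue); 20 March 1935 (Wed); 29 March 1935 (Fri); 1 April 1935 (Mon); 8 April 1935 (Mon).
6 of the 7 holidays fall on weekdays; the rest are weekends and were already excluded.
Business days: 44 − 6 = 38.

38 business days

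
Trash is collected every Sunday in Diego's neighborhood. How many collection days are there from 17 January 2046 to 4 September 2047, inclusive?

85 Sundays

17 January 2046 is a Wednesday.
From 17 January 2046 to 4 September 2047 is 596 days inclusive.
596 = 7 × 85 + 1, so there are 85 full weeks plus 1 extra day.
Each full week contributes one Sunday: 85 so far.
The 1 extra day is Wednesday — none qualify.
Total: 85 + 0 = 85.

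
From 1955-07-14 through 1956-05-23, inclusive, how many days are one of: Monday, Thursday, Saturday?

1955-07-14 is a Thursday.
The range spans 315 days (inclusive of both endpoints).
315 = 7 × 45, so the span is exactly 45 full weeks.
Each full week contributes 3 days from the set (Mon, Thu, Sat): 45 × 3 = 135.

135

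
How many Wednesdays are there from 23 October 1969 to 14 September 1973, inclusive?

23 October 1969 is a Thursday.
The range spans 1423 days (inclusive of both endpoints).
1423 = 7 × 203 + 2, so there are 203 full weeks plus 2 extra days.
Each full week contributes one Wednesday: 203 so far.
The 2 extra days are Thu, Fri — none qualify.
Total: 203 + 0 = 203.

203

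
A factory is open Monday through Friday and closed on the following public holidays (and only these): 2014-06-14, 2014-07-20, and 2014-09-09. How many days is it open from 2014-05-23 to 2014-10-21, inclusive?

107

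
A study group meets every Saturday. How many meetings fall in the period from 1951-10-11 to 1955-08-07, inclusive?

200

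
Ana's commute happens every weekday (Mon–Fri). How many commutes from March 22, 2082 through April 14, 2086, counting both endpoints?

March 22, 2082 is a Sunday.
From March 22, 2082 to April 14, 2086 is 1485 days inclusive.
1485 = 7 × 212 + 1, so there are 212 full weeks plus 1 extra day.
Each full week contributes 5 weekdays (Mon–Fri): 212 × 5 = 1060.
The 1 extra day is Sun — none qualify.
Total: 1060 + 0 = 1060.

1060 weekdays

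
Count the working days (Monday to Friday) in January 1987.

22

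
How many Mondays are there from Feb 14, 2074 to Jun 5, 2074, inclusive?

16 Mondays

Feb 14, 2074 is a Wednesday.
From Feb 14, 2074 to Jun 5, 2074 is 112 days inclusive.
112 = 7 × 16, so the span is exactly 16 full weeks.
Each full week contributes one Monday: 16 so far.
Total: 16.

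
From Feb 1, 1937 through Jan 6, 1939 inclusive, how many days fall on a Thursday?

101

Feb 1, 1937 is a Monday.
The range spans 705 days (inclusive of both endpoints).
705 = 7 × 100 + 5, so there are 100 full weeks plus 5 extra days.
Each full week contributes one Thursday: 100 so far.
The 5 extra days are Monday, Tuesday, Wednesday, Thursday, Friday — 1 of them qualifies.
Total: 100 + 1 = 101.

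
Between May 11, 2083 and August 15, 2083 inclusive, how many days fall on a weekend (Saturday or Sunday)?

May 11, 2083 is a Tuesday.
From May 11, 2083 to August 15, 2083 is 97 days inclusive.
97 = 7 × 13 + 6, so there are 13 full weeks plus 6 extra days.
Each full week contributes 2 weekend days (Sat, Sun): 13 × 2 = 26.
The 6 extra days are Tuesday, Wednesday, Thursday, Friday, Saturday, Sunday — 2 of them qualify.
Total: 26 + 2 = 28.

28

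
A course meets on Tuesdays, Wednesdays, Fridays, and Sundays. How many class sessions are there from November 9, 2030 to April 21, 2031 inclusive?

November 9, 2030 is a Saturday.
That's 164 days from start to end, counting both.
164 = 7 × 23 + 3, so there are 23 full weeks plus 3 extra days.
Each full week contributes 4 days from the set (Tue, Wed, Fri, Sun): 23 × 4 = 92.
The 3 extra days are Sat, Sun, Mon — 1 of them qualifies.
Total: 92 + 1 = 93.

93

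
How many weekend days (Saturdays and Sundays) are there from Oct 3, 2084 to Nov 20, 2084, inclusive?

Oct 3, 2084 is a Tuesday.
That's 49 days from start to end, counting both.
49 = 7 × 7, so the span is exactly 7 full weeks.
Each full week contributes 2 weekend days (Sat, Sun): 7 × 2 = 14.
Total: 14.

14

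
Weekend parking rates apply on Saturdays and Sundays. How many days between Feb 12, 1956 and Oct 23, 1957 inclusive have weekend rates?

177

Feb 12, 1956 is a Sunday.
The range spans 620 days (inclusive of both endpoints).
620 = 7 × 88 + 4, so there are 88 full weeks plus 4 extra days.
Each full week contributes 2 weekend days (Sat, Sun): 88 × 2 = 176.
The 4 extra days are Sunday, Monday, Tuesday, Wednesday — 1 of them qualifies.
Total: 176 + 1 = 177.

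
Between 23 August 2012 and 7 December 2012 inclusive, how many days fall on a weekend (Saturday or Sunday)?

30

23 August 2012 is a Thursday.
The range spans 107 days (inclusive of both endpoints).
107 = 7 × 15 + 2, so there are 15 full weeks plus 2 extra days.
Each full week contributes 2 weekend days (Sat, Sun): 15 × 2 = 30.
The 2 extra days are Thursday, Friday — none qualify.
Total: 30 + 0 = 30.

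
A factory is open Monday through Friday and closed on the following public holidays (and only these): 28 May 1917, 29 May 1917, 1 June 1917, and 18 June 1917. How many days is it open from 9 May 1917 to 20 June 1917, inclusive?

27 working days

9 May 1917 is a Wednesday.
That's 43 days from start to end, counting both.
43 = 7 × 6 + 1, so there are 6 full weeks plus 1 extra day.
Each full week contributes 5 weekdays (Mon–Fri): 6 × 5 = 30.
The 1 extra day is Wed — 1 of them qualifies.
Total: 30 + 1 = 31.
Holidays: 28 May 1917 (Mon); 29 May 1917 (Tue); 1 June 1917 (Fri); 18 June 1917 (Mon).
All 4 holidays fall on weekdays, so subtract 4.
Business days: 31 − 4 = 27.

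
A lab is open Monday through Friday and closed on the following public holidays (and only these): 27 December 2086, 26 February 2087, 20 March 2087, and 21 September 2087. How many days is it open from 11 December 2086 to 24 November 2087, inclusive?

11 December 2086 is a Wednesday.
The range spans 349 days (inclusive of both endpoints).
349 = 7 × 49 + 6, so there are 49 full weeks plus 6 extra days.
Each full week contributes 5 weekdays (Mon–Fri): 49 × 5 = 245.
The 6 extra days are Wed, Thu, Fri, Sat, Sun, Mon — 4 of them qualify.
Total: 245 + 4 = 249.
Holidays: 27 December 2086 (Fri); 26 February 2087 (Wed); 20 March 2087 (Thu); 21 September 2087 (Sun).
3 of the 4 holidays fall on weekdays; the rest are weekends and were already excluded.
Business days: 249 − 3 = 246.

246 business days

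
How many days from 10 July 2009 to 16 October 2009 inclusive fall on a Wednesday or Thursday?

28

10 July 2009 is a Friday.
That's 99 days from start to end, counting both.
99 = 7 × 14 + 1, so there are 14 full weeks plus 1 extra day.
Each full week contributes 2 days from the set (Wed, Thu): 14 × 2 = 28.
The 1 extra day is Friday — none qualify.
Total: 28 + 0 = 28.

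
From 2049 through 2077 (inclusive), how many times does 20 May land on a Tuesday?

4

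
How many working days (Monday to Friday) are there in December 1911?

21 weekdays

1 December 1911 is a Friday.
From 1 December 1911 to 31 December 1911 is 31 days inclusive.
31 = 7 × 4 + 3, so there are 4 full weeks plus 3 extra days.
Each full week contributes 5 weekdays (Mon–Fri): 4 × 5 = 20.
The 3 extra days are Fri, Sat, Sun — 1 of them qualifies.
Total: 20 + 1 = 21.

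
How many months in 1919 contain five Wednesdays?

5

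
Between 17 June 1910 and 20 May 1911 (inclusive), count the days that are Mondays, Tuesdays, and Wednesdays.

17 June 1910 is a Friday.
That's 338 days from start to end, counting both.
338 = 7 × 48 + 2, so there are 48 full weeks plus 2 extra days.
Each full week contributes 3 days from the set (Mon, Tue, Wed): 48 × 3 = 144.
The 2 extra days are Fri, Sat — none qualify.
Total: 144 + 0 = 144.

144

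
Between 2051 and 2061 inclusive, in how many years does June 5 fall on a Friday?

Day of week of June 5 in each year:
2051: Mon, 2052: Wed, 2053: Thu, 2054: Fri ✓, 2055: Sat, 2056: Mon, 2057: Tue, 2058: Wed, 2059: Thu, 2060: Sat, 2061: Sun
Fridays: 2054.

1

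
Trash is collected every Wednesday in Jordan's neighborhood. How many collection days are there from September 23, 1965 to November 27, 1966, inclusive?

September 23, 1965 is a Thursday.
That's 431 days from start to end, counting both.
431 = 7 × 61 + 4, so there are 61 full weeks plus 4 extra days.
Each full week contributes one Wednesday: 61 so far.
The 4 extra days are Thu, Fri, Sat, Sun — none qualify.
Total: 61 + 0 = 61.

61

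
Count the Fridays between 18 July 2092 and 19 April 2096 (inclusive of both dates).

196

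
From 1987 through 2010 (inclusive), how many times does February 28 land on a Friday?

Day of week of February 28 in each year:
1987: Sat, 1988: Sun, 1989: Tue, 1990: Wed, 1991: Thu, 1992: Fri ✓, 1993: Sun, 1994: Mon, 1995: Tue, 1996: Wed, 1997: Fri ✓, 1998: Sat, 1999: Sun, 2000: Mon, 2001: Wed, 2002: Thu, 2003: Fri ✓, 2004: Sat, 2005: Mon, 2006: Tue, 2007: Wed, 2008: Thu, 2009: Sat, 2010: Sun
Fridays: 1992, 1997, 2003.

3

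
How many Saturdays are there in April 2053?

4

Apr 1, 2053 is a Tuesday.
The range spans 30 days (inclusive of both endpoints).
30 = 7 × 4 + 2, so there are 4 full weeks plus 2 extra days.
Each full week contributes one Saturday: 4 so far.
The 2 extra days are Tuesday, Wednesday — none qualify.
Total: 4 + 0 = 4.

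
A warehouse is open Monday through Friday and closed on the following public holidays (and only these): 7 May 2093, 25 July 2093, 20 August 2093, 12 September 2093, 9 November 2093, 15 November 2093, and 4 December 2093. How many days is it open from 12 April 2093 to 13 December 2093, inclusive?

12 April 2093 is a Sunday.
From 12 April 2093 to 13 December 2093 is 246 days inclusive.
246 = 7 × 35 + 1, so there are 35 full weeks plus 1 extra day.
Each full week contributes 5 weekdays (Mon–Fri): 35 × 5 = 175.
The 1 extra day is Sun — none qualify.
Total: 175 + 0 = 175.
Holidays: 7 May 2093 (Thu); 25 July 2093 (Sat); 20 August 2093 (Thu); 12 September 2093 (Sat); 9 November 2093 (Mon); 15 November 2093 (Sun); 4 December 2093 (Fri).
4 of the 7 holidays fall on weekdays; the rest are weekends and were already excluded.
Business days: 175 − 4 = 171.

171 working days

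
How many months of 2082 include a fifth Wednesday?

4

A month has five Wednesdays exactly when Wednesday falls within its first (length − 28) days.
Jan: 31 days, starts Thu → 5 of Thu, Fri, Sat
Feb: 28 days, starts Sun → 5 of (none)
Mar: 31 days, starts Sun → 5 of Sun, Mon, Tue
Apr: 30 days, starts Wed → 5 of Wed, Thu ✓
May: 31 days, starts Fri → 5 of Fri, Sat, Sun
Jun: 30 days, starts Mon → 5 of Mon, Tue
Jul: 31 days, starts Wed → 5 of Wed, Thu, Fri ✓
Aug: 31 days, starts Sat → 5 of Sat, Sun, Mon
Sep: 30 days, starts Tue → 5 of Tue, Wed ✓
Oct: 31 days, starts Thu → 5 of Thu, Fri, Sat
Nov: 30 days, starts Sun → 5 of Sun, Mon
Dec: 31 days, starts Tue → 5 of Tue, Wed, Thu ✓
Months with five Wednesdays: Apr, Jul, Sep, Dec.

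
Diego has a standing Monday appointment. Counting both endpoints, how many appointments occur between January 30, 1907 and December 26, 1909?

151 Mondays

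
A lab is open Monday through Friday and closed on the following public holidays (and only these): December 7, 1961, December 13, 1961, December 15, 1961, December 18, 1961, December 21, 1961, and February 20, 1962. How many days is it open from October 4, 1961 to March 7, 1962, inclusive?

105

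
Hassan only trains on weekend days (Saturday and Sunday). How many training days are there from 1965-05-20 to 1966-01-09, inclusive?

1965-05-20 is a Thursday.
From 1965-05-20 to 1966-01-09 is 235 days inclusive.
235 = 7 × 33 + 4, so there are 33 full weeks plus 4 extra days.
Each full week contributes 2 weekend days (Sat, Sun): 33 × 2 = 66.
The 4 extra days are Thursday, Friday, Saturday, Sunday — 2 of them qualify.
Total: 66 + 2 = 68.

68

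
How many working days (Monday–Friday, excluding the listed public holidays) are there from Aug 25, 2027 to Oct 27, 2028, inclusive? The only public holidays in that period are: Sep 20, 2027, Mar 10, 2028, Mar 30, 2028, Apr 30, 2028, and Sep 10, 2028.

Aug 25, 2027 is a Wednesday.
The range spans 430 days (inclusive of both endpoints).
430 = 7 × 61 + 3, so there are 61 full weeks plus 3 extra days.
Each full week contributes 5 weekdays (Mon–Fri): 61 × 5 = 305.
The 3 extra days are Wed, Thu, Fri — 3 of them qualify.
Total: 305 + 3 = 308.
Holidays: Sep 20, 2027 (Mon); Mar 10, 2028 (Fri); Mar 30, 2028 (Thu); Apr 30, 2028 (Sun); Sep 10, 2028 (Sun).
3 of the 5 holidays fall on weekdays; the rest are weekends and were already excluded.
Business days: 308 − 3 = 305.

305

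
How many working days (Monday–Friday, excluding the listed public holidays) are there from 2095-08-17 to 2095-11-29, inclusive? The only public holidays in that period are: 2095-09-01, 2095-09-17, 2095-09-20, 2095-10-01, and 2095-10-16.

73 working days

2095-08-17 is a Wednesday.
That's 105 days from start to end, counting both.
105 = 7 × 15, so the span is exactly 15 full weeks.
Each full week contributes 5 weekdays (Mon–Fri): 15 × 5 = 75.
Total: 75.
Holidays: 2095-09-01 (Thu); 2095-09-17 (Sat); 2095-09-20 (Tue); 2095-10-01 (Sat); 2095-10-16 (Sun).
2 of the 5 holidays fall on weekdays; the rest are weekends and were already excluded.
Business days: 75 − 2 = 73.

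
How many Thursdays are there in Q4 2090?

13

October 1, 2090 is a Sunday.
That's 92 days from start to end, counting both.
92 = 7 × 13 + 1, so there are 13 full weeks plus 1 extra day.
Each full week contributes one Thursday: 13 so far.
The 1 extra day is Sunday — none qualify.
Total: 13 + 0 = 13.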